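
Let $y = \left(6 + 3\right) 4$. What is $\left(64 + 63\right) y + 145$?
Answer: $4717$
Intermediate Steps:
$y = 36$ ($y = 9 \cdot 4 = 36$)
$\left(64 + 63\right) y + 145 = \left(64 + 63\right) 36 + 145 = 127 \cdot 36 + 145 = 4572 + 145 = 4717$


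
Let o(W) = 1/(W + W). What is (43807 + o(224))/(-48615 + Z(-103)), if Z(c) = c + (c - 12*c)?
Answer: -19625537/21318080 ≈ -0.92061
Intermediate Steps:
o(W) = 1/(2*W)
Z(c) = -10*c (Z(c) = c - 11*c = -10*c)
(43807 + o(224))/(-48615 + Z(-103)) = (43807 + (½)/224)/(-48615 - 10*(-103)) = (43807 + (½)*(1/224))/(-48615 + 1030) = (43807 + 1/448)/(-47585) = (19625537/448)*(-1/47585) = -19625537/21318080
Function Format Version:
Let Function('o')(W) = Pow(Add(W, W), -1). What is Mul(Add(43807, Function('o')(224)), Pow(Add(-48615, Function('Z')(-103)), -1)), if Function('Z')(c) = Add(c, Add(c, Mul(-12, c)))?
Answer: Rational(-19625537, 21318080) ≈ -0.92061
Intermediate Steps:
Function('o')(W) = Mul(Rational(1, 2), Pow(W, -1)) (Function('o')(W) = Pow(Mul(2, W), -1) = Mul(Rational(1, 2), Pow(W, -1)))
Function('Z')(c) = Mul(-10, c) (Function('Z')(c) = Add(c, Mul(-11, c)) = Mul(-10, c))
Mul(Add(43807, Function('o')(224)), Pow(Add(-48615, Function('Z')(-103)), -1)) = Mul(Add(43807, Mul(Rational(1, 2), Pow(224, -1))), Pow(Add(-48615, Mul(-10, -103)), -1)) = Mul(Add(43807, Mul(Rational(1, 2), Rational(1, 224))), Pow(Add(-48615, 1030), -1)) = Mul(Add(43807, Rational(1, 448)), Pow(-47585, -1)) = Mul(Rational(19625537, 448), Rational(-1, 47585)) = Rational(-19625537, 21318080)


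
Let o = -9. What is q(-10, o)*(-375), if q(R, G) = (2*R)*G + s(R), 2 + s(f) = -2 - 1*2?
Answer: -65250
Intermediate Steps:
s(f) = -6 (s(f) = -2 + (-2 - 1*2) = -2 + (-2 - 2) = -2 - 4 = -6)
q(R, G) = -6 + 2*G*R (q(R, G) = (2*R)*G - 6 = 2*G*R - 6 = -6 + 2*G*R)
q(-10, o)*(-375) = (-6 + 2*(-9)*(-10))*(-375) = (-6 + 180)*(-375) = 174*(-375) = -65250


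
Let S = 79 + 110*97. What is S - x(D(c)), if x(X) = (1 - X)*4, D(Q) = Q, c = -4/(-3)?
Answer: 32251/3 ≈ 10750.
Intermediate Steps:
c = 4/3 (c = -4*(-1/3) = 4/3 ≈ 1.3333)
S = 10749 (S = 79 + 10670 = 10749)
x(X) = 4 - 4*X
S - x(D(c)) = 10749 - (4 - 4*4/3) = 10749 - (4 - 16/3) = 10749 - 1*(-4/3) = 10749 + 4/3 = 32251/3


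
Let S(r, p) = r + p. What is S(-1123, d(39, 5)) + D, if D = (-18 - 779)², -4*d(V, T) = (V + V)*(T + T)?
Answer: 633891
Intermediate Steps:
d(V, T) = -T*V (d(V, T) = -(V + V)*(T + T)/4 = -2*V*2*T/4 = -T*V)
S(r, p) = p + r
D = 635209 (D = (-797)² = 635209)
S(-1123, d(39, 5)) + D = (-1*5*39 - 1123) + 635209 = (-195 - 1123) + 635209 = -1318 + 635209 = 633891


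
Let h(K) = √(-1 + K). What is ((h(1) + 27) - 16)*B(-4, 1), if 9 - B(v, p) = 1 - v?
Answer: 44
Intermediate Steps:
B(v, p) = 8 + v (B(v, p) = 9 - (1 - v) = 9 + (-1 + v) = 8 + v)
((h(1) + 27) - 16)*B(-4, 1) = ((√(-1 + 1) + 27) - 16)*(8 - 4) = ((√0 + 27) - 16)*4 = ((0 + 27) - 16)*4 = (27 - 16)*4 = 11*4 = 44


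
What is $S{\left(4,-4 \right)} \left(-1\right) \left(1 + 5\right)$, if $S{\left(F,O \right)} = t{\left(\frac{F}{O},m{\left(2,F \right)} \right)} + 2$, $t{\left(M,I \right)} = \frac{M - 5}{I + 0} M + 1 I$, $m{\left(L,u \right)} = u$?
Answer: $-45$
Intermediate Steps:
$t{\left(M,I \right)} = I + \frac{M \left(-5 + M\right)}{I}$ ($t{\left(M,I \right)} = \frac{-5 + M}{I} M + I = \frac{M \left(-5 + M\right)}{I} + I = I + \frac{M \left(-5 + M\right)}{I}$)
$S{\left(F,O \right)} = 2 + \frac{F^{2} + \frac{F^{2}}{O^{2}} - \frac{5 F}{O}}{F}$ ($S{\left(F,O \right)} = \frac{F^{2} + \left(\frac{F}{O}\right)^{2} - 5 \frac{F}{O}}{F} + 2 = \frac{F^{2} + \frac{F^{2}}{O^{2}} - \frac{5 F}{O}}{F} + 2 = 2 + \frac{F^{2} + \frac{F^{2}}{O^{2}} - \frac{5 F}{O}}{F}$)
$S{\left(4,-4 \right)} \left(-1\right) \left(1 + 5\right) = \left(2 + 4 - \frac{5}{-4} + \frac{4}{16}\right) \left(-1\right) \left(1 + 5\right) = \left(2 + 4 - - \frac{5}{4} + 4 \cdot \frac{1}{16}\right) \left(-1\right) 6 = \left(2 + 4 + \frac{5}{4} + \frac{1}{4}\right) \left(-1\right) 6 = \frac{15}{2} \left(-1\right) 6 = \left(- \frac{15}{2}\right) 6 = -45$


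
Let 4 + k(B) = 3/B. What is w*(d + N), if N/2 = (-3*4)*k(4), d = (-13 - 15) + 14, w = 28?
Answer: 1792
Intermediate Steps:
k(B) = -4 + 3/B
d = -14 (d = -28 + 14 = -14)
N = 78 (N = 2*((-3*4)*(-4 + 3/4)) = 2*(-12*(-4 + 3*(1/4))) = 2*(-12*(-4 + 3/4)) = 2*(-12*(-13/4)) = 2*39 = 78)
w*(d + N) = 28*(-14 + 78) = 28*64 = 1792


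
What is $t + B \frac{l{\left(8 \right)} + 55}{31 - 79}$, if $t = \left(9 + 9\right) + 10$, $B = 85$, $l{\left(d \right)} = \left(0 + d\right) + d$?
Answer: $- \frac{4691}{48} \approx -97.729$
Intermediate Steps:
$l{\left(d \right)} = 2 d$ ($l{\left(d \right)} = d + d = 2 d$)
$t = 28$ ($t = 18 + 10 = 28$)
$t + B \frac{l{\left(8 \right)} + 55}{31 - 79} = 28 + 85 \frac{2 \cdot 8 + 55}{31 - 79} = 28 + 85 \frac{16 + 55}{-48} = 28 + 85 \cdot 71 \left(- \frac{1}{48}\right) = 28 + 85 \left(- \frac{71}{48}\right) = 28 - \frac{6035}{48} = - \frac{4691}{48}$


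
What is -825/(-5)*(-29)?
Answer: -4785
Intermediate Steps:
-825/(-5)*(-29) = -825*(-1)/5*(-29) = -25*(-33/5)*(-29) = 165*(-29) = -4785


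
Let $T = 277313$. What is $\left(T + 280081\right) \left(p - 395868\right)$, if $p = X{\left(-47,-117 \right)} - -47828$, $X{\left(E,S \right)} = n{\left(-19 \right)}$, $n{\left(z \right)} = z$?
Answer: $-194005998246$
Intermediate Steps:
$X{\left(E,S \right)} = -19$
$p = 47809$ ($p = -19 - -47828 = -19 + 47828 = 47809$)
$\left(T + 280081\right) \left(p - 395868\right) = \left(277313 + 280081\right) \left(47809 - 395868\right) = 557394 \left(-348059\right) = -194005998246$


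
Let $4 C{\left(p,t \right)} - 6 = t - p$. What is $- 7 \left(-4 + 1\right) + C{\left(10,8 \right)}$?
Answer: $22$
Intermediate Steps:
$C{\left(p,t \right)} = \frac{3}{2} - \frac{p}{4} + \frac{t}{4}$ ($C{\left(p,t \right)} = \frac{3}{2} + \frac{t - p}{4} = \frac{3}{2} - \left(- \frac{t}{4} + \frac{p}{4}\right) = \frac{3}{2} - \frac{p}{4} + \frac{t}{4}$)
$- 7 \left(-4 + 1\right) + C{\left(10,8 \right)} = - 7 \left(-4 + 1\right) + \left(\frac{3}{2} - \frac{5}{2} + \frac{1}{4} \cdot 8\right) = \left(-7\right) \left(-3\right) + \left(\frac{3}{2} - \frac{5}{2} + 2\right) = 21 + 1 = 22$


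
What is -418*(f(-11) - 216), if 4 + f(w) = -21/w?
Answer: 91162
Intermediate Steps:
f(w) = -4 - 21/w
-418*(f(-11) - 216) = -418*((-4 - 21/(-11)) - 216) = -418*((-4 - 21*(-1/11)) - 216) = -418*((-4 + 21/11) - 216) = -418*(-23/11 - 216) = -418*(-2399/11) = 91162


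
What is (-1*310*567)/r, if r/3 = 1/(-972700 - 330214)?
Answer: 76337731260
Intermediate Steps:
r = -3/1302914 (r = 3/(-972700 - 330214) = 3/(-1302914) = 3*(-1/1302914) = -3/1302914 ≈ -2.3025e-6)
(-1*310*567)/r = (-1*310*567)/(-3/1302914) = -310*567*(-1302914/3) = -175770*(-1302914/3) = 76337731260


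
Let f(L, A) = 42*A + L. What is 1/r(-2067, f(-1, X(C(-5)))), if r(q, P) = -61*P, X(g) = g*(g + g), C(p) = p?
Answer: -1/128039 ≈ -7.8101e-6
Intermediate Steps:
X(g) = 2*g**2 (X(g) = g*(2*g) = 2*g**2)
f(L, A) = L + 42*A
1/r(-2067, f(-1, X(C(-5)))) = 1/(-61*(-1 + 42*(2*(-5)**2))) = 1/(-61*(-1 + 42*(2*25))) = 1/(-61*(-1 + 42*50)) = 1/(-61*(-1 + 2100)) = 1/(-61*2099) = 1/(-128039) = -1/128039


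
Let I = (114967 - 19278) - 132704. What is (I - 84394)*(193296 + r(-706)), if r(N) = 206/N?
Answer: -8284147039465/353 ≈ -2.3468e+10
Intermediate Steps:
I = -37015 (I = 95689 - 132704 = -37015)
(I - 84394)*(193296 + r(-706)) = (-37015 - 84394)*(193296 + 206/(-706)) = -121409*(193296 + 206*(-1/706)) = -121409*(193296 - 103/353) = -121409*68233385/353 = -8284147039465/353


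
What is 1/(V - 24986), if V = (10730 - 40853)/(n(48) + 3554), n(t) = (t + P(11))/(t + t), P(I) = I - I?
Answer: -7109/177685720 ≈ -4.0009e-5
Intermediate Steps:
P(I) = 0
n(t) = ½ (n(t) = (t + 0)/(t + t) = t/((2*t)) = t*(1/(2*t)) = ½)
V = -60246/7109 (V = (10730 - 40853)/(½ + 3554) = -30123/7109/2 = -30123*2/7109 = -60246/7109 ≈ -8.4746)
1/(V - 24986) = 1/(-60246/7109 - 24986) = 1/(-177685720/7109) = -7109/177685720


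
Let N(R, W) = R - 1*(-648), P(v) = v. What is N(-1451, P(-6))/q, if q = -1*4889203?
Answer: 73/444473 ≈ 0.00016424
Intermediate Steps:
q = -4889203
N(R, W) = 648 + R (N(R, W) = R + 648 = 648 + R)
N(-1451, P(-6))/q = (648 - 1451)/(-4889203) = -803*(-1/4889203) = 73/444473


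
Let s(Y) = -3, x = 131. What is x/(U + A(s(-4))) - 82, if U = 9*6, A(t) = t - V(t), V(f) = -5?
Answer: -4461/56 ≈ -79.661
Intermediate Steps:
A(t) = 5 + t (A(t) = t - 1*(-5) = t + 5 = 5 + t)
U = 54
x/(U + A(s(-4))) - 82 = 131/(54 + (5 - 3)) - 82 = 131/(54 + 2) - 82 = 131/56 - 82 = -4461/56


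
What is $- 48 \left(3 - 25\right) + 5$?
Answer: $1061$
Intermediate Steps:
$- 48 \left(3 - 25\right) + 5 = \left(-48\right) \left(-22\right) + 5 = 1056 + 5 = 1061$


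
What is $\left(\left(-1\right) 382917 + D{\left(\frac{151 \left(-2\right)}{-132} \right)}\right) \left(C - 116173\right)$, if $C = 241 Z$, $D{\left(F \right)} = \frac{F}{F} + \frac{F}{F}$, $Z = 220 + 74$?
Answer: $17353324885$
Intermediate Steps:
$Z = 294$
$D{\left(F \right)} = 2$ ($D{\left(F \right)} = 1 + 1 = 2$)
$C = 70854$ ($C = 241 \cdot 294 = 70854$)
$\left(\left(-1\right) 382917 + D{\left(\frac{151 \left(-2\right)}{-132} \right)}\right) \left(C - 116173\right) = \left(\left(-1\right) 382917 + 2\right) \left(70854 - 116173\right) = \left(-382917 + 2\right) \left(-45319\right) = \left(-382915\right) \left(-45319\right) = 17353324885$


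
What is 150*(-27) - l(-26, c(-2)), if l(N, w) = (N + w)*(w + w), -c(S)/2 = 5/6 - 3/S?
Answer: -39026/9 ≈ -4336.2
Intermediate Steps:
c(S) = -5/3 + 6/S (c(S) = -2*(5/6 - 3/S) = -5/3 + 6/S)
l(N, w) = 2*w*(N + w) (l(N, w) = (N + w)*(2*w) = 2*w*(N + w))
150*(-27) - l(-26, c(-2)) = 150*(-27) - 2*(-5/3 + 6/(-2))*(-26 + (-5/3 + 6/(-2))) = -4050 - 2*(-5/3 + 6*(-1/2))*(-26 + (-5/3 + 6*(-1/2))) = -4050 - 2*(-5/3 - 3)*(-26 + (-5/3 - 3)) = -4050 - 2*(-14)*(-26 - 14/3)/3 = -4050 - 2*(-14)*(-92)/(3*3) = -4050 - 1*2576/9 = -4050 - 2576/9 = -39026/9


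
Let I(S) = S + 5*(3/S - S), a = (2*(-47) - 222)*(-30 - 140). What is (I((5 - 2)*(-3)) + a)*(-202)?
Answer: -32575126/3 ≈ -1.0858e+7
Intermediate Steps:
a = 53720 (a = (-94 - 222)*(-170) = -316*(-170) = 53720)
I(S) = -4*S + 15/S (I(S) = S + 5*(-S + 3/S) = S + (-5*S + 15/S) = -4*S + 15/S)
(I((5 - 2)*(-3)) + a)*(-202) = ((-4*(5 - 2)*(-3) + 15/(((5 - 2)*(-3)))) + 53720)*(-202) = ((-12*(-3) + 15/((3*(-3)))) + 53720)*(-202) = ((-4*(-9) + 15/(-9)) + 53720)*(-202) = ((36 + 15*(-⅑)) + 53720)*(-202) = ((36 - 5/3) + 53720)*(-202) = (103/3 + 53720)*(-202) = (161263/3)*(-202) = -32575126/3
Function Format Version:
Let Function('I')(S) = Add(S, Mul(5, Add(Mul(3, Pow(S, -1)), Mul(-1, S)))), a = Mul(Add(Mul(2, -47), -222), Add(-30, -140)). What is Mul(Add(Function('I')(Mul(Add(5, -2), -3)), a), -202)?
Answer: Rational(-32575126, 3) ≈ -1.0858e+7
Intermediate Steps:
a = 53720 (a = Mul(Add(-94, -222), -170) = Mul(-316, -170) = 53720)
Function('I')(S) = Add(Mul(-4, S), Mul(15, Pow(S, -1))) (Function('I')(S) = Add(S, Mul(5, Add(Mul(-1, S), Mul(3, Pow(S, -1))))) = Add(S, Add(Mul(-5, S), Mul(15, Pow(S, -1)))) = Add(Mul(-4, S), Mul(15, Pow(S, -1))))
Mul(Add(Function('I')(Mul(Add(5, -2), -3)), a), -202) = Mul(Add(Add(Mul(-4, Mul(Add(5, -2), -3)), Mul(15, Pow(Mul(Add(5, -2), -3), -1))), 53720), -202) = Mul(Add(Add(Mul(-4, Mul(3, -3)), Mul(15, Pow(Mul(3, -3), -1))), 53720), -202) = Mul(Add(Add(Mul(-4, -9), Mul(15, Pow(-9, -1))), 53720), -202) = Mul(Add(Add(36, Mul(15, Rational(-1, 9))), 53720), -202) = Mul(Add(Add(36, Rational(-5, 3)), 53720), -202) = Mul(Add(Rational(103, 3), 53720), -202) = Mul(Rational(161263, 3), -202) = Rational(-32575126, 3)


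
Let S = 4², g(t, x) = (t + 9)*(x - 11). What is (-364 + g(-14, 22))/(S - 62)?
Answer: 419/46 ≈ 9.1087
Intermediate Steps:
g(t, x) = (-11 + x)*(9 + t) (g(t, x) = (9 + t)*(-11 + x) = (-11 + x)*(9 + t))
S = 16
(-364 + g(-14, 22))/(S - 62) = (-364 + (-99 - 11*(-14) + 9*22 - 14*22))/(16 - 62) = (-364 + (-99 + 154 + 198 - 308))/(-46) = (-364 - 55)*(-1/46) = -419*(-1/46) = 419/46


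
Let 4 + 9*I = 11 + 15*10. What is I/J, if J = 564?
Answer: 157/5076 ≈ 0.030930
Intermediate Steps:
I = 157/9 (I = -4/9 + (11 + 15*10)/9 = -4/9 + (11 + 150)/9 = -4/9 + (⅑)*161 = -4/9 + 161/9 = 157/9 ≈ 17.444)
I/J = (157/9)/564 = (157/9)*(1/564) = 157/5076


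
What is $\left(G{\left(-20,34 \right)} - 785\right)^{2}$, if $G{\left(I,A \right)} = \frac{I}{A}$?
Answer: $\frac{178356025}{289} \approx 6.1715 \cdot 10^{5}$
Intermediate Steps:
$\left(G{\left(-20,34 \right)} - 785\right)^{2} = \left(- \frac{20}{34} - 785\right)^{2} = \left(\left(-20\right) \frac{1}{34} - 785\right)^{2} = \left(- \frac{10}{17} - 785\right)^{2} = \left(- \frac{13355}{17}\right)^{2} = \frac{178356025}{289}$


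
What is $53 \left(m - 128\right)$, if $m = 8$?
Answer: $-6360$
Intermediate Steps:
$53 \left(m - 128\right) = 53 \left(8 - 128\right) = 53 \left(-120\right) = -6360$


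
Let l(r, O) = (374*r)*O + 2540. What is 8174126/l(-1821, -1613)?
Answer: 4087063/549271321 ≈ 0.0074409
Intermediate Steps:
l(r, O) = 2540 + 374*O*r (l(r, O) = 374*O*r + 2540 = 2540 + 374*O*r)
8174126/l(-1821, -1613) = 8174126/(2540 + 374*(-1613)*(-1821)) = 8174126/(2540 + 1098540102) = 8174126/1098542642 = 8174126*(1/1098542642) = 4087063/549271321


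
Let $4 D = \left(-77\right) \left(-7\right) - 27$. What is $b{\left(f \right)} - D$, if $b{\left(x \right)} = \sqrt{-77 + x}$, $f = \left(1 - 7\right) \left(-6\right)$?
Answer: $-128 + i \sqrt{41} \approx -128.0 + 6.4031 i$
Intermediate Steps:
$D = 128$ ($D = \frac{\left(-77\right) \left(-7\right) - 27}{4} = \frac{539 - 27}{4} = \frac{1}{4} \cdot 512 = 128$)
$f = 36$ ($f = \left(-6\right) \left(-6\right) = 36$)
$b{\left(f \right)} - D = \sqrt{-77 + 36} - 128 = \sqrt{-41} - 128 = i \sqrt{41} - 128 = -128 + i \sqrt{41}$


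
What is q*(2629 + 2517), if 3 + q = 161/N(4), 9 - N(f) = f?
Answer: 751316/5 ≈ 1.5026e+5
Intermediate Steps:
N(f) = 9 - f
q = 146/5 (q = -3 + 161/(9 - 1*4) = -3 + 161/(9 - 4) = -3 + 161/5 = 146/5 ≈ 29.200)
q*(2629 + 2517) = 146*(2629 + 2517)/5 = (146/5)*5146 = 751316/5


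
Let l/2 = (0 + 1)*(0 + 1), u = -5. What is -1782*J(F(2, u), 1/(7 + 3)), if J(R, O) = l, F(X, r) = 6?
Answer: -3564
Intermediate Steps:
l = 2 (l = 2*((0 + 1)*(0 + 1)) = 2*(1*1) = 2*1 = 2)
J(R, O) = 2
-1782*J(F(2, u), 1/(7 + 3)) = -1782*2 = -3564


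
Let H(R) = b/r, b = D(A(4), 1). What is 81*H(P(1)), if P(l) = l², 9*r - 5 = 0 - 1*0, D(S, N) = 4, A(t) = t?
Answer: 2916/5 ≈ 583.20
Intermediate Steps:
r = 5/9 (r = 5/9 + (0 - 1*0)/9 = 5/9 + (0 + 0)/9 = 5/9 + (⅑)*0 = 5/9 + 0 = 5/9 ≈ 0.55556)
b = 4
H(R) = 36/5 (H(R) = 4/(5/9) = 4*(9/5) = 36/5)
81*H(P(1)) = 81*(36/5) = 2916/5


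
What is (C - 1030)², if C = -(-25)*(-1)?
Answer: 1113025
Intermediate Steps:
C = -25 (C = -5*5 = -25)
(C - 1030)² = (-25 - 1030)² = (-1055)² = 1113025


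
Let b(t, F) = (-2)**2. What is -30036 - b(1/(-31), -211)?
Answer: -30040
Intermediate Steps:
b(t, F) = 4
-30036 - b(1/(-31), -211) = -30036 - 1*4 = -30036 - 4 = -30040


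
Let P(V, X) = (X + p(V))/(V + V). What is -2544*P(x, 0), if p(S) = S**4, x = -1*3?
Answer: 34344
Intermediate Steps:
x = -3
P(V, X) = (X + V**4)/(2*V) (P(V, X) = (X + V**4)/(V + V) = (X + V**4)/((2*V)) = (X + V**4)*(1/(2*V)) = (X + V**4)/(2*V))
-2544*P(x, 0) = -1272*(0 + (-3)**4)/(-3) = -1272*(-1)*(0 + 81)/3 = -1272*(-1)*81/3 = -2544*(-27/2) = 34344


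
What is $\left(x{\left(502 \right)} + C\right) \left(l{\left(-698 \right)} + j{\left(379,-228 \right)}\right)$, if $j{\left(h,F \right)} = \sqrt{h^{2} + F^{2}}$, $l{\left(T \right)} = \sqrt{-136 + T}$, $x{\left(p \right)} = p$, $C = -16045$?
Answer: $- 388575 \sqrt{313} - 15543 i \sqrt{834} \approx -6.8746 \cdot 10^{6} - 4.4887 \cdot 10^{5} i$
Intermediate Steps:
$j{\left(h,F \right)} = \sqrt{F^{2} + h^{2}}$
$\left(x{\left(502 \right)} + C\right) \left(l{\left(-698 \right)} + j{\left(379,-228 \right)}\right) = \left(502 - 16045\right) \left(\sqrt{-136 - 698} + \sqrt{\left(-228\right)^{2} + 379^{2}}\right) = - 15543 \left(\sqrt{-834} + \sqrt{51984 + 143641}\right) = - 15543 \left(i \sqrt{834} + \sqrt{195625}\right) = - 15543 \left(i \sqrt{834} + 25 \sqrt{313}\right) = - 15543 \left(25 \sqrt{313} + i \sqrt{834}\right) = - 388575 \sqrt{313} - 15543 i \sqrt{834}$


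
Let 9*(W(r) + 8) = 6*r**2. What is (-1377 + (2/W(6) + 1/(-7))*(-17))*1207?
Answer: -93053665/56 ≈ -1.6617e+6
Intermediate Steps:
W(r) = -8 + 2*r**2/3 (W(r) = -8 + (6*r**2)/9 = -8 + 2*r**2/3)
(-1377 + (2/W(6) + 1/(-7))*(-17))*1207 = (-1377 + (2/(-8 + (2/3)*6**2) + 1/(-7))*(-17))*1207 = (-1377 + (2/(-8 + (2/3)*36) - 1/7)*(-17))*1207 = (-1377 + (2/(-8 + 24) - 1/7)*(-17))*1207 = (-1377 + (2/16 - 1/7)*(-17))*1207 = (-1377 + (2*(1/16) - 1/7)*(-17))*1207 = (-1377 + (1/8 - 1/7)*(-17))*1207 = (-1377 - 1/56*(-17))*1207 = (-1377 + 17/56)*1207 = -77095/56*1207 = -93053665/56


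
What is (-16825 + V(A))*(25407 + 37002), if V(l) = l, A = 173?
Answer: -1039234668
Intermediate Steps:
(-16825 + V(A))*(25407 + 37002) = (-16825 + 173)*(25407 + 37002) = -16652*62409 = -1039234668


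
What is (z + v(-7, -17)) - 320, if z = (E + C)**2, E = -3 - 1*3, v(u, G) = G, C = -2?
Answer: -273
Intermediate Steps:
E = -6 (E = -3 - 3 = -6)
z = 64 (z = (-6 - 2)**2 = (-8)**2 = 64)
(z + v(-7, -17)) - 320 = (64 - 17) - 320 = 47 - 320 = -273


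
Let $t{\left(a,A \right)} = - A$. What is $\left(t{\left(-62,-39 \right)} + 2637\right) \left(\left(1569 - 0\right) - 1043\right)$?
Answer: $1407576$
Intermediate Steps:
$\left(t{\left(-62,-39 \right)} + 2637\right) \left(\left(1569 - 0\right) - 1043\right) = \left(\left(-1\right) \left(-39\right) + 2637\right) \left(\left(1569 - 0\right) - 1043\right) = \left(39 + 2637\right) \left(\left(1569 + 0\right) - 1043\right) = 2676 \left(1569 - 1043\right) = 2676 \cdot 526 = 1407576$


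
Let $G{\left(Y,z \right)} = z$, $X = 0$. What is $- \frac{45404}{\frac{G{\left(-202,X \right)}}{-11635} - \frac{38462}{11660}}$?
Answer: $\frac{264705320}{19231} \approx 13765.0$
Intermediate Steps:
$- \frac{45404}{\frac{G{\left(-202,X \right)}}{-11635} - \frac{38462}{11660}} = - \frac{45404}{\frac{0}{-11635} - \frac{38462}{11660}} = - \frac{45404}{0 \left(- \frac{1}{11635}\right) - \frac{19231}{5830}} = - \frac{45404}{0 - \frac{19231}{5830}} = - \frac{45404}{- \frac{19231}{5830}} = \left(-45404\right) \left(- \frac{5830}{19231}\right) = \frac{264705320}{19231}$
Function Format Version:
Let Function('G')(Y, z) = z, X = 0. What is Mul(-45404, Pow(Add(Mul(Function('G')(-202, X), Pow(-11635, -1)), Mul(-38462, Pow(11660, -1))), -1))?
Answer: Rational(264705320, 19231) ≈ 13765.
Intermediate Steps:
Mul(-45404, Pow(Add(Mul(Function('G')(-202, X), Pow(-11635, -1)), Mul(-38462, Pow(11660, -1))), -1)) = Mul(-45404, Pow(Add(Mul(0, Pow(-11635, -1)), Mul(-38462, Pow(11660, -1))), -1)) = Mul(-45404, Pow(Add(Mul(0, Rational(-1, 11635)), Mul(-38462, Rational(1, 11660))), -1)) = Mul(-45404, Pow(Add(0, Rational(-19231, 5830)), -1)) = Mul(-45404, Pow(Rational(-19231, 5830), -1)) = Mul(-45404, Rational(-5830, 19231)) = Rational(264705320, 19231)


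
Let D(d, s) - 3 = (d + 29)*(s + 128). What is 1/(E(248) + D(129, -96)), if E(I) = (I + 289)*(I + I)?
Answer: 1/271411 ≈ 3.6845e-6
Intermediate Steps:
D(d, s) = 3 + (29 + d)*(128 + s) (D(d, s) = 3 + (d + 29)*(s + 128) = 3 + (29 + d)*(128 + s))
E(I) = 2*I*(289 + I) (E(I) = (289 + I)*(2*I) = 2*I*(289 + I))
1/(E(248) + D(129, -96)) = 1/(2*248*(289 + 248) + (3715 + 29*(-96) + 128*129 + 129*(-96))) = 1/(2*248*537 + (3715 - 2784 + 16512 - 12384)) = 1/(266352 + 5059) = 1/271411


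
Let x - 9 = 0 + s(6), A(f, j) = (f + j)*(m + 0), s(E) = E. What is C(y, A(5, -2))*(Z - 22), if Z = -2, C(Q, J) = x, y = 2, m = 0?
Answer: -360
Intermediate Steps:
A(f, j) = 0 (A(f, j) = (f + j)*(0 + 0) = (f + j)*0 = 0)
x = 15 (x = 9 + (0 + 6) = 9 + 6 = 15)
C(Q, J) = 15
C(y, A(5, -2))*(Z - 22) = 15*(-2 - 22) = 15*(-24) = -360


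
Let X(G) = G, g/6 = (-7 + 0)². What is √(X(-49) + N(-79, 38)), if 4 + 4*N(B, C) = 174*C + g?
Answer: √6706/2 ≈ 40.945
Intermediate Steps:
g = 294 (g = 6*(-7 + 0)² = 6*(-7)² = 6*49 = 294)
N(B, C) = 145/2 + 87*C/2 (N(B, C) = -1 + (174*C + 294)/4 = -1 + (294 + 174*C)/4 = -1 + (147/2 + 87*C/2) = 145/2 + 87*C/2)
√(X(-49) + N(-79, 38)) = √(-49 + (145/2 + (87/2)*38)) = √(-49 + (145/2 + 1653)) = √(-49 + 3451/2) = √(3353/2) = √6706/2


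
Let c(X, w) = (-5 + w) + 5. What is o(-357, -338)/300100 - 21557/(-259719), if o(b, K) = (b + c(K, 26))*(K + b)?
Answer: 13243262611/15588334380 ≈ 0.84956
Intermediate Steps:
c(X, w) = w
o(b, K) = (26 + b)*(K + b) (o(b, K) = (b + 26)*(K + b) = (26 + b)*(K + b))
o(-357, -338)/300100 - 21557/(-259719) = ((-357)**2 + 26*(-338) + 26*(-357) - 338*(-357))/300100 - 21557/(-259719) = (127449 - 8788 - 9282 + 120666)*(1/300100) - 21557*(-1/259719) = 230045*(1/300100) + 21557/259719 = 46009/60020 + 21557/259719 = 13243262611/15588334380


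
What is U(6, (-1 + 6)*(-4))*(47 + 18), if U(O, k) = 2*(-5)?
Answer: -650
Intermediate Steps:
U(O, k) = -10
U(6, (-1 + 6)*(-4))*(47 + 18) = -10*(47 + 18) = -10*65 = -650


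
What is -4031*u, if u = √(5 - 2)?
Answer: -4031*√3 ≈ -6981.9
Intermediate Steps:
u = √3 ≈ 1.7320
-4031*u = -4031*√3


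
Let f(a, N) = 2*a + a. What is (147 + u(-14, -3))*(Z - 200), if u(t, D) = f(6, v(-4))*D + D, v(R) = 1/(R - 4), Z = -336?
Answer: -48240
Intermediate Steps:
v(R) = 1/(-4 + R)
f(a, N) = 3*a
u(t, D) = 19*D (u(t, D) = (3*6)*D + D = 18*D + D = 19*D)
(147 + u(-14, -3))*(Z - 200) = (147 + 19*(-3))*(-336 - 200) = (147 - 57)*(-536) = 90*(-536) = -48240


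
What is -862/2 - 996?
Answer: -1427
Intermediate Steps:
-862/2 - 996 = -862*½ - 996 = -431 - 996 = -1427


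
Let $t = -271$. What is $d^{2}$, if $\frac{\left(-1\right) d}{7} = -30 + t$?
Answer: $4439449$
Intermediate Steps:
$d = 2107$ ($d = - 7 \left(-30 - 271\right) = \left(-7\right) \left(-301\right) = 2107$)
$d^{2} = 2107^{2} = 4439449$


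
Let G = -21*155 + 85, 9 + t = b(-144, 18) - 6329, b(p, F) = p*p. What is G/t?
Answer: -1585/7199 ≈ -0.22017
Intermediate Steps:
b(p, F) = p²
t = 14398 (t = -9 + ((-144)² - 6329) = -9 + (20736 - 6329) = -9 + 14407 = 14398)
G = -3170 (G = -3255 + 85 = -3170)
G/t = -3170/14398 = -3170*1/14398 = -1585/7199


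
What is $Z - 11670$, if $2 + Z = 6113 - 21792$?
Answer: $-27351$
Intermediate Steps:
$Z = -15681$ ($Z = -2 + \left(6113 - 21792\right) = -2 - 15679 = -15681$)
$Z - 11670 = -15681 - 11670 = -27351$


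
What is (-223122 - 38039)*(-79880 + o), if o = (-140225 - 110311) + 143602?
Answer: 48788531054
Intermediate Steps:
o = -106934 (o = -250536 + 143602 = -106934)
(-223122 - 38039)*(-79880 + o) = (-223122 - 38039)*(-79880 - 106934) = -261161*(-186814) = 48788531054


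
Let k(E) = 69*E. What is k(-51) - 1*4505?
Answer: -8024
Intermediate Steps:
k(-51) - 1*4505 = 69*(-51) - 1*4505 = -3519 - 4505 = -8024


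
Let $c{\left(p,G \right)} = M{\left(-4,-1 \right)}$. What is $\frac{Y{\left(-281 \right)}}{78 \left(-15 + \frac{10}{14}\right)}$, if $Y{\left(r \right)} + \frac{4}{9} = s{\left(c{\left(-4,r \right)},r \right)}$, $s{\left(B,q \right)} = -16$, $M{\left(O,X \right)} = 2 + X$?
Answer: $\frac{259}{17550} \approx 0.014758$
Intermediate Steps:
$c{\left(p,G \right)} = 1$ ($c{\left(p,G \right)} = 2 - 1 = 1$)
$Y{\left(r \right)} = - \frac{148}{9}$ ($Y{\left(r \right)} = - \frac{4}{9} - 16 = - \frac{148}{9}$)
$\frac{Y{\left(-281 \right)}}{78 \left(-15 + \frac{10}{14}\right)} = - \frac{148}{9 \cdot 78 \left(-15 + \frac{10}{14}\right)} = - \frac{148}{9 \cdot 78 \left(-15 + 10 \cdot \frac{1}{14}\right)} = - \frac{148}{9 \cdot 78 \left(-15 + \frac{5}{7}\right)} = - \frac{148}{9 \cdot 78 \left(- \frac{100}{7}\right)} = - \frac{148}{9 \left(- \frac{7800}{7}\right)} = \left(- \frac{148}{9}\right) \left(- \frac{7}{7800}\right) = \frac{259}{17550}$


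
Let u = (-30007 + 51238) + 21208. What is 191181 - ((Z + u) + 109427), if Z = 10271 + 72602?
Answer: -43558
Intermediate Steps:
Z = 82873
u = 42439 (u = 21231 + 21208 = 42439)
191181 - ((Z + u) + 109427) = 191181 - ((82873 + 42439) + 109427) = 191181 - (125312 + 109427) = 191181 - 1*234739 = 191181 - 234739 = -43558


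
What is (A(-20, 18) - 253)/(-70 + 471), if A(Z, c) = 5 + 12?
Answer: -236/401 ≈ -0.58853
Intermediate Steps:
A(Z, c) = 17
(A(-20, 18) - 253)/(-70 + 471) = (17 - 253)/(-70 + 471) = -236/401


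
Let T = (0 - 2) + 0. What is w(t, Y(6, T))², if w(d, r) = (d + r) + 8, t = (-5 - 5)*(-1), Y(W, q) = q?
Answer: 256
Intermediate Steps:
T = -2 (T = -2 + 0 = -2)
t = 10 (t = -10*(-1) = 10)
w(d, r) = 8 + d + r
w(t, Y(6, T))² = (8 + 10 - 2)² = 16² = 256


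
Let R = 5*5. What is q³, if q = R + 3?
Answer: 21952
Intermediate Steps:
R = 25
q = 28 (q = 25 + 3 = 28)
q³ = 28³ = 21952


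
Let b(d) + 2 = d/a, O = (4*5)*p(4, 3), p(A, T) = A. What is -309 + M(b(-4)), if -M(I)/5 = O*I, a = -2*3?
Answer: 673/3 ≈ 224.33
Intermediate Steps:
a = -6
O = 80 (O = (4*5)*4 = 20*4 = 80)
b(d) = -2 - d/6 (b(d) = -2 + d/(-6) = -2 + d*(-1/6) = -2 - d/6)
M(I) = -400*I
-309 + M(b(-4)) = -309 - 400*(-2 - 1/6*(-4)) = -309 - 400*(-2 + 2/3) = -309 - 400*(-4/3) = -309 + 1600/3 = 673/3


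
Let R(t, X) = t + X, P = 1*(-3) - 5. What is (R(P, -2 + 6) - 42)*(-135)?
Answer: 6210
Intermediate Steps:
P = -8 (P = -3 - 5 = -8)
R(t, X) = X + t
(R(P, -2 + 6) - 42)*(-135) = (((-2 + 6) - 8) - 42)*(-135) = ((4 - 8) - 42)*(-135) = (-4 - 42)*(-135) = -46*(-135) = 6210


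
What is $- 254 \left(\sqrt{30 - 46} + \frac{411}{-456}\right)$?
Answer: $\frac{17399}{76} - 1016 i \approx 228.93 - 1016.0 i$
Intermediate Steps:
$- 254 \left(\sqrt{30 - 46} + \frac{411}{-456}\right) = - 254 \left(\sqrt{-16} + 411 \left(- \frac{1}{456}\right)\right) = - 254 \left(4 i - \frac{137}{152}\right) = - 254 \left(- \frac{137}{152} + 4 i\right) = \frac{17399}{76} - 1016 i$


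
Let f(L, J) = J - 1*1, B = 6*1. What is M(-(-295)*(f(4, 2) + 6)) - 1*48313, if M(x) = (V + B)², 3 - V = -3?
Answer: -48169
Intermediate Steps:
V = 6 (V = 3 - 1*(-3) = 3 + 3 = 6)
B = 6
f(L, J) = -1 + J (f(L, J) = J - 1 = -1 + J)
M(x) = 144 (M(x) = (6 + 6)² = 12² = 144)
M(-(-295)*(f(4, 2) + 6)) - 1*48313 = 144 - 1*48313 = 144 - 48313 = -48169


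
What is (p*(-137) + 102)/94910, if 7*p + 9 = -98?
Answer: 15373/664370 ≈ 0.023139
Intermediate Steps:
p = -107/7 (p = -9/7 + (1/7)*(-98) = -9/7 - 14 = -107/7 ≈ -15.286)
(p*(-137) + 102)/94910 = (-107/7*(-137) + 102)/94910 = (14659/7 + 102)*(1/94910) = (15373/7)*(1/94910) = 15373/664370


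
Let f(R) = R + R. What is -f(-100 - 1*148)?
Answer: 496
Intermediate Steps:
f(R) = 2*R
-f(-100 - 1*148) = -2*(-100 - 1*148) = -2*(-100 - 148) = -2*(-248) = -1*(-496) = 496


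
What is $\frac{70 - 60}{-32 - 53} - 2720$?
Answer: $- \frac{46242}{17} \approx -2720.1$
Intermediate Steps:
$\frac{70 - 60}{-32 - 53} - 2720 = \frac{70 - 60}{-85} - 2720 = 10 \left(- \frac{1}{85}\right) - 2720 = - \frac{2}{17} - 2720 = - \frac{46242}{17}$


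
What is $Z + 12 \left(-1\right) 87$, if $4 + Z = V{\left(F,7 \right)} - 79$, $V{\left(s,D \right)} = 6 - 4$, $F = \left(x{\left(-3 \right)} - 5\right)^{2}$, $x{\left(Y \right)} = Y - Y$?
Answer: $-1125$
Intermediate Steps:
$x{\left(Y \right)} = 0$
$F = 25$ ($F = \left(0 - 5\right)^{2} = \left(-5\right)^{2} = 25$)
$V{\left(s,D \right)} = 2$ ($V{\left(s,D \right)} = 6 - 4 = 2$)
$Z = -81$ ($Z = -4 + \left(2 - 79\right) = -4 - 77 = -81$)
$Z + 12 \left(-1\right) 87 = -81 + 12 \left(-1\right) 87 = -81 - 1044 = -1125$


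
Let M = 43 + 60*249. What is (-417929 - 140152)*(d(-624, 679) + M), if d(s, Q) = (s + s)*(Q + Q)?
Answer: 937465021881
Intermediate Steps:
M = 14983 (M = 43 + 14940 = 14983)
d(s, Q) = 4*Q*s (d(s, Q) = (2*s)*(2*Q) = 4*Q*s)
(-417929 - 140152)*(d(-624, 679) + M) = (-417929 - 140152)*(4*679*(-624) + 14983) = -558081*(-1694784 + 14983) = -558081*(-1679801) = 937465021881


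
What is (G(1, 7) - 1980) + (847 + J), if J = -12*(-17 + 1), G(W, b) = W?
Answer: -940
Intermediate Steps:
J = 192 (J = -12*(-16) = 192)
(G(1, 7) - 1980) + (847 + J) = (1 - 1980) + (847 + 192) = -1979 + 1039 = -940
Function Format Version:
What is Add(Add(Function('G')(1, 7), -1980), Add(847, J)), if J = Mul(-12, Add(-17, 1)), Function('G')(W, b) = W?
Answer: -940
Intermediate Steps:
J = 192 (J = Mul(-12, -16) = 192)
Add(Add(Function('G')(1, 7), -1980), Add(847, J)) = Add(Add(1, -1980), Add(847, 192)) = Add(-1979, 1039) = -940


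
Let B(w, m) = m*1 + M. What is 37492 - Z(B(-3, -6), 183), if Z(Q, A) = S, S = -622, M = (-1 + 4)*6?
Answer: 38114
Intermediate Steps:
M = 18 (M = 3*6 = 18)
B(w, m) = 18 + m (B(w, m) = m*1 + 18 = m + 18 = 18 + m)
Z(Q, A) = -622
37492 - Z(B(-3, -6), 183) = 37492 - 1*(-622) = 37492 + 622 = 38114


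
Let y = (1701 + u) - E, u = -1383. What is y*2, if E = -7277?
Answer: 15190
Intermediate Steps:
y = 7595 (y = (1701 - 1383) - 1*(-7277) = 318 + 7277 = 7595)
y*2 = 7595*2 = 15190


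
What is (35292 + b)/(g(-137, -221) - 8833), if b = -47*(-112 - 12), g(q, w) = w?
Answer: -20560/4527 ≈ -4.5416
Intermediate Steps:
b = 5828 (b = -47*(-124) = 5828)
(35292 + b)/(g(-137, -221) - 8833) = (35292 + 5828)/(-221 - 8833) = 41120/(-9054) = 41120*(-1/9054) = -20560/4527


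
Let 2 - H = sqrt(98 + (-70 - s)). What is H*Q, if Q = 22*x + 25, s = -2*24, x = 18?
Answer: 842 - 842*sqrt(19) ≈ -2828.2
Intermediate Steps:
s = -48
Q = 421 (Q = 22*18 + 25 = 396 + 25 = 421)
H = 2 - 2*sqrt(19) (H = 2 - sqrt(98 + (-70 - 1*(-48))) = 2 - sqrt(98 + (-70 + 48)) = 2 - sqrt(98 - 22) = 2 - sqrt(76) = 2 - 2*sqrt(19) ≈ -6.7178)
H*Q = (2 - 2*sqrt(19))*421 = 842 - 842*sqrt(19)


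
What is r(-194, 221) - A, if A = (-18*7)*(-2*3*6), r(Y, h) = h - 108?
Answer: -4423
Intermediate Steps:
r(Y, h) = -108 + h
A = 4536 (A = -(-756)*6 = -126*(-36) = 4536)
r(-194, 221) - A = (-108 + 221) - 1*4536 = 113 - 4536 = -4423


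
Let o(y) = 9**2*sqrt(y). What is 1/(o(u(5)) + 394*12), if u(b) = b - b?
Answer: 1/4728 ≈ 0.00021151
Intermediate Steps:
u(b) = 0
o(y) = 81*sqrt(y)
1/(o(u(5)) + 394*12) = 1/(81*sqrt(0) + 394*12) = 1/(81*0 + 4728) = 1/(0 + 4728) = 1/4728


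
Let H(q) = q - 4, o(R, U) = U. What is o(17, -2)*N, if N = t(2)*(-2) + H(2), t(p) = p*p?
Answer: 20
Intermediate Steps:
t(p) = p²
H(q) = -4 + q
N = -10 (N = 2²*(-2) + (-4 + 2) = 4*(-2) - 2 = -8 - 2 = -10)
o(17, -2)*N = -2*(-10) = 20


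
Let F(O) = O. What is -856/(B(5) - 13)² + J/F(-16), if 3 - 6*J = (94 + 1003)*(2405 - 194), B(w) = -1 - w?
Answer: 36479597/1444 ≈ 25263.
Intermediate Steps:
J = -404244 (J = ½ - (94 + 1003)*(2405 - 194)/6 = ½ - 1097*2211/6 = ½ - ⅙*2425467 = ½ - 808489/2 = -404244)
-856/(B(5) - 13)² + J/F(-16) = -856/((-1 - 1*5) - 13)² - 404244/(-16) = -856/((-1 - 5) - 13)² - 404244*(-1/16) = -856/(-6 - 13)² + 101061/4 = -856/((-19)²) + 101061/4 = -856/361 + 101061/4 = 36479597/1444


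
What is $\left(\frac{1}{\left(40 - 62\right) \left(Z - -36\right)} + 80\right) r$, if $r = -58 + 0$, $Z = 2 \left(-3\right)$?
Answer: $- \frac{1531171}{330} \approx -4639.9$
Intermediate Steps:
$Z = -6$
$r = -58$
$\left(\frac{1}{\left(40 - 62\right) \left(Z - -36\right)} + 80\right) r = \left(\frac{1}{\left(40 - 62\right) \left(-6 - -36\right)} + 80\right) \left(-58\right) = \left(\frac{1}{\left(-22\right) \left(-6 + 36\right)} + 80\right) \left(-58\right) = \left(\frac{1}{\left(-22\right) 30} + 80\right) \left(-58\right) = \left(\frac{1}{-660} + 80\right) \left(-58\right) = \left(- \frac{1}{660} + 80\right) \left(-58\right) = \frac{52799}{660} \left(-58\right) = - \frac{1531171}{330}$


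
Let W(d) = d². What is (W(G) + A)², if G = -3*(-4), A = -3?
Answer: 19881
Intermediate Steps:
G = 12
(W(G) + A)² = (12² - 3)² = (144 - 3)² = 141² = 19881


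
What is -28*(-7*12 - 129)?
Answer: 5964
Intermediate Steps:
-28*(-7*12 - 129) = -28*(-84 - 129) = -28*(-213) = 5964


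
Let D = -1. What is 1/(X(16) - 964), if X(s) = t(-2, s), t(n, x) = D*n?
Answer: -1/962 ≈ -0.0010395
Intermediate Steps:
t(n, x) = -n
X(s) = 2 (X(s) = -1*(-2) = 2)
1/(X(16) - 964) = 1/(2 - 964) = 1/(-962) = -1/962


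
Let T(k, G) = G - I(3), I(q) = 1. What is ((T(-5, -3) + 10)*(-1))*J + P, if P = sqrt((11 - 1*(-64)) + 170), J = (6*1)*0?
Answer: 7*sqrt(5) ≈ 15.652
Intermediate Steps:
J = 0 (J = 6*0 = 0)
T(k, G) = -1 + G (T(k, G) = G - 1*1 = G - 1 = -1 + G)
P = 7*sqrt(5) (P = sqrt((11 + 64) + 170) = sqrt(75 + 170) = sqrt(245) = 7*sqrt(5) ≈ 15.652)
((T(-5, -3) + 10)*(-1))*J + P = (((-1 - 3) + 10)*(-1))*0 + 7*sqrt(5) = ((-4 + 10)*(-1))*0 + 7*sqrt(5) = (6*(-1))*0 + 7*sqrt(5) = -6*0 + 7*sqrt(5) = 0 + 7*sqrt(5) = 7*sqrt(5)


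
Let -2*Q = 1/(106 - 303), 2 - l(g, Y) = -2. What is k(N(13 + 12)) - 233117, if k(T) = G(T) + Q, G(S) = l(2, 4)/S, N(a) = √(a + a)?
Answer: -91848097/394 + 2*√2/5 ≈ -2.3312e+5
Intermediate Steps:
l(g, Y) = 4 (l(g, Y) = 2 - 1*(-2) = 2 + 2 = 4)
Q = 1/394 (Q = -1/(2*(106 - 303)) = -½/(-197) = -½*(-1/197) = 1/394 ≈ 0.0025381)
N(a) = √2*√a (N(a) = √(2*a) = √2*√a)
G(S) = 4/S
k(T) = 1/394 + 4/T (k(T) = 4/T + 1/394 = 1/394 + 4/T)
k(N(13 + 12)) - 233117 = (1576 + √2*√(13 + 12))/(394*((√2*√(13 + 12)))) - 233117 = (1576 + √2*√25)/(394*((√2*√25))) - 233117 = (1576 + √2*5)/(394*((√2*5))) - 233117 = (1576 + 5*√2)/(394*((5*√2))) - 233117 = (√2/10)*(1576 + 5*√2)/394 - 233117 = √2*(1576 + 5*√2)/3940 - 233117 = -233117 + √2*(1576 + 5*√2)/3940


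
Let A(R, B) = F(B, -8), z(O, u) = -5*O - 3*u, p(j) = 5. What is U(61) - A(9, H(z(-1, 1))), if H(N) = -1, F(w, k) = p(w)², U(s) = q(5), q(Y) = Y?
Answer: -20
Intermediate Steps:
U(s) = 5
F(w, k) = 25 (F(w, k) = 5² = 25)
A(R, B) = 25
U(61) - A(9, H(z(-1, 1))) = 5 - 1*25 = 5 - 25 = -20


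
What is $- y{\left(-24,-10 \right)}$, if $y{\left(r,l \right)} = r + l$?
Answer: $34$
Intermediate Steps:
$y{\left(r,l \right)} = l + r$
$- y{\left(-24,-10 \right)} = - (-10 - 24) = \left(-1\right) \left(-34\right) = 34$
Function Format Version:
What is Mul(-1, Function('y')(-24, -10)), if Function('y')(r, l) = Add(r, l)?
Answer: 34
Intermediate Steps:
Function('y')(r, l) = Add(l, r)
Mul(-1, Function('y')(-24, -10)) = Mul(-1, Add(-10, -24)) = Mul(-1, -34) = 34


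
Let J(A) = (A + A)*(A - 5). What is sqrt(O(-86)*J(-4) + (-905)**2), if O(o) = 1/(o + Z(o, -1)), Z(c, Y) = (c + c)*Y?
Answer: sqrt(1514378773)/43 ≈ 905.00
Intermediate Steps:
Z(c, Y) = 2*Y*c (Z(c, Y) = (2*c)*Y = 2*Y*c)
O(o) = -1/o (O(o) = 1/(o + 2*(-1)*o) = 1/(o - 2*o) = 1/(-o) = -1/o)
J(A) = 2*A*(-5 + A) (J(A) = (2*A)*(-5 + A) = 2*A*(-5 + A))
sqrt(O(-86)*J(-4) + (-905)**2) = sqrt((-1/(-86))*(2*(-4)*(-5 - 4)) + (-905)**2) = sqrt((-1*(-1/86))*(2*(-4)*(-9)) + 819025) = sqrt((1/86)*72 + 819025) = sqrt(36/43 + 819025) = sqrt(35218111/43) = sqrt(1514378773)/43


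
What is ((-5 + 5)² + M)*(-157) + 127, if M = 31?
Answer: -4740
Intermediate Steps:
((-5 + 5)² + M)*(-157) + 127 = ((-5 + 5)² + 31)*(-157) + 127 = (0² + 31)*(-157) + 127 = (0 + 31)*(-157) + 127 = 31*(-157) + 127 = -4867 + 127 = -4740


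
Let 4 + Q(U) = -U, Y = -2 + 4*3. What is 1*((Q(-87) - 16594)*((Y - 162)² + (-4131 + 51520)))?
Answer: -1163909923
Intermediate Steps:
Y = 10 (Y = -2 + 12 = 10)
Q(U) = -4 - U
1*((Q(-87) - 16594)*((Y - 162)² + (-4131 + 51520))) = 1*(((-4 - 1*(-87)) - 16594)*((10 - 162)² + (-4131 + 51520))) = 1*(((-4 + 87) - 16594)*((-152)² + 47389)) = 1*((83 - 16594)*(23104 + 47389)) = 1*(-16511*70493) = 1*(-1163909923) = -1163909923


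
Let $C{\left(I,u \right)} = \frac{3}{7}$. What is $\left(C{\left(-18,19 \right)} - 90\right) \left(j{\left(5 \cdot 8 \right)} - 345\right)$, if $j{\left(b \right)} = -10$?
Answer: $\frac{222585}{7} \approx 31798.0$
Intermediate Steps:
$C{\left(I,u \right)} = \frac{3}{7}$ ($C{\left(I,u \right)} = 3 \cdot \frac{1}{7} = \frac{3}{7}$)
$\left(C{\left(-18,19 \right)} - 90\right) \left(j{\left(5 \cdot 8 \right)} - 345\right) = \left(\frac{3}{7} - 90\right) \left(-10 - 345\right) = \left(- \frac{627}{7}\right) \left(-355\right) = \frac{222585}{7}$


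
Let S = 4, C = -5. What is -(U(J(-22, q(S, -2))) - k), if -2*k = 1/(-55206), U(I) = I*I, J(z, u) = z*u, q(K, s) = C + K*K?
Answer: -6466168367/110412 ≈ -58564.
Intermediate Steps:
q(K, s) = -5 + K**2 (q(K, s) = -5 + K*K = -5 + K**2)
J(z, u) = u*z
U(I) = I**2
k = 1/110412 (k = -1/2/(-55206) = -1/2*(-1/55206) = 1/110412 ≈ 9.0570e-6)
-(U(J(-22, q(S, -2))) - k) = -(((-5 + 4**2)*(-22))**2 - 1*1/110412) = -(((-5 + 16)*(-22))**2 - 1/110412) = -((11*(-22))**2 - 1/110412) = -((-242)**2 - 1/110412) = -(58564 - 1/110412) = -1*6466168367/110412 = -6466168367/110412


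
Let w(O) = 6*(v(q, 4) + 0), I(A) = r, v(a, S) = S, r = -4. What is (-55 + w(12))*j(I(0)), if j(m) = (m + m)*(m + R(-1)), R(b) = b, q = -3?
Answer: -1240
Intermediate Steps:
I(A) = -4
j(m) = 2*m*(-1 + m) (j(m) = (m + m)*(m - 1) = (2*m)*(-1 + m) = 2*m*(-1 + m))
w(O) = 24 (w(O) = 6*(4 + 0) = 6*4 = 24)
(-55 + w(12))*j(I(0)) = (-55 + 24)*(2*(-4)*(-1 - 4)) = -62*(-4)*(-5) = -31*40 = -1240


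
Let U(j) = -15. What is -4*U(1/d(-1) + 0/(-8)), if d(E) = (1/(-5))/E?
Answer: 60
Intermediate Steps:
d(E) = -1/(5*E) (d(E) = (1*(-⅕))/E = -1/(5*E))
-4*U(1/d(-1) + 0/(-8)) = -4*(-15) = 60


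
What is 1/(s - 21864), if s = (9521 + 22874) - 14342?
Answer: -1/3811 ≈ -0.00026240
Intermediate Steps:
s = 18053 (s = 32395 - 14342 = 18053)
1/(s - 21864) = 1/(18053 - 21864) = 1/(-3811) = -1/3811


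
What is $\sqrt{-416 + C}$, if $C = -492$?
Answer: $2 i \sqrt{227} \approx 30.133 i$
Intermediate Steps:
$\sqrt{-416 + C} = \sqrt{-416 - 492} = \sqrt{-908} = 2 i \sqrt{227}$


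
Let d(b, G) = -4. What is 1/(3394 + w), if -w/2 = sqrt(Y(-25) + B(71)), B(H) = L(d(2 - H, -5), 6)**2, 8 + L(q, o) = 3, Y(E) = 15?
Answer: 1697/5759538 + sqrt(10)/2879769 ≈ 0.00029574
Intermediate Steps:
L(q, o) = -5 (L(q, o) = -8 + 3 = -5)
B(H) = 25 (B(H) = (-5)**2 = 25)
w = -4*sqrt(10) (w = -2*sqrt(15 + 25) = -4*sqrt(10) ≈ -12.649)
1/(3394 + w) = 1/(3394 - 4*sqrt(10))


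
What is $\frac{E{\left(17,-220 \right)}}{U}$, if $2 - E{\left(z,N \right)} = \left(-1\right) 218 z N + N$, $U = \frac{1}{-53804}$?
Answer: $43855532792$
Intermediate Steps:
$U = - \frac{1}{53804} \approx -1.8586 \cdot 10^{-5}$
$E{\left(z,N \right)} = 2 - N + 218 N z$ ($E{\left(z,N \right)} = 2 - \left(\left(-1\right) 218 z N + N\right) = 2 - \left(- 218 z N + N\right) = 2 - \left(- 218 N z + N\right) = 2 - \left(N - 218 N z\right) = 2 + \left(- N + 218 N z\right) = 2 - N + 218 N z$)
$\frac{E{\left(17,-220 \right)}}{U} = \frac{2 - -220 + 218 \left(-220\right) 17}{- \frac{1}{53804}} = \left(2 + 220 - 815320\right) \left(-53804\right) = \left(-815098\right) \left(-53804\right) = 43855532792$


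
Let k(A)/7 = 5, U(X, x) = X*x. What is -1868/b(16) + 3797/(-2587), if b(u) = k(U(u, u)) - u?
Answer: -4904659/49153 ≈ -99.783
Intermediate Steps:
k(A) = 35 (k(A) = 7*5 = 35)
b(u) = 35 - u
-1868/b(16) + 3797/(-2587) = -1868/(35 - 1*16) + 3797/(-2587) = -1868/(35 - 16) + 3797*(-1/2587) = -1868/19 - 3797/2587 = -4904659/49153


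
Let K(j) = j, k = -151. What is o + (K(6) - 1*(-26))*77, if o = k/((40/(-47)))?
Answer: 105657/40 ≈ 2641.4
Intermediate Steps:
o = 7097/40 (o = -151/(40/(-47)) = -151/(40*(-1/47)) = -151/(-40/47) = -151*(-47/40) = 7097/40 ≈ 177.43)
o + (K(6) - 1*(-26))*77 = 7097/40 + (6 - 1*(-26))*77 = 7097/40 + (6 + 26)*77 = 7097/40 + 32*77 = 7097/40 + 2464 = 105657/40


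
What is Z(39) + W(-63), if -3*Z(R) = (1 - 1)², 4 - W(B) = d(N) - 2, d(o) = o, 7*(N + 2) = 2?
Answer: 54/7 ≈ 7.7143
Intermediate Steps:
N = -12/7 (N = -2 + (⅐)*2 = -2 + 2/7 = -12/7 ≈ -1.7143)
W(B) = 54/7 (W(B) = 4 - (-12/7 - 2) = 4 - 1*(-26/7) = 4 + 26/7 = 54/7)
Z(R) = 0 (Z(R) = -(1 - 1)²/3 = -⅓*0² = -⅓*0 = 0)
Z(39) + W(-63) = 0 + 54/7 = 54/7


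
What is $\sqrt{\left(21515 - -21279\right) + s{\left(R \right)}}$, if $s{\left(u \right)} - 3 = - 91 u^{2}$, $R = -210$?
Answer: $i \sqrt{3970303} \approx 1992.6 i$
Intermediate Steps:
$s{\left(u \right)} = 3 - 91 u^{2}$
$\sqrt{\left(21515 - -21279\right) + s{\left(R \right)}} = \sqrt{\left(21515 - -21279\right) + \left(3 - 91 \left(-210\right)^{2}\right)} = \sqrt{\left(21515 + 21279\right) + \left(3 - 4013100\right)} = \sqrt{42794 + \left(3 - 4013100\right)} = \sqrt{42794 - 4013097} = \sqrt{-3970303} = i \sqrt{3970303}$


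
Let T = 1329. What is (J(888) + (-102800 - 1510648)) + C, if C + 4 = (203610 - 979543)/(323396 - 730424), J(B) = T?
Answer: -656178424511/407028 ≈ -1.6121e+6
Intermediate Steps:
J(B) = 1329
C = -852179/407028 (C = -4 + (203610 - 979543)/(323396 - 730424) = -4 - 775933/(-407028) = -4 - 775933*(-1/407028) = -4 + 775933/407028 = -852179/407028 ≈ -2.0937)
(J(888) + (-102800 - 1510648)) + C = (1329 + (-102800 - 1510648)) - 852179/407028 = (1329 - 1613448) - 852179/407028 = -1612119 - 852179/407028 = -656178424511/407028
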